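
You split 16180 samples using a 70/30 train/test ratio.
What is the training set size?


Test set = 16180 * 30% = 4854. Training set = 16180 - 4854 = 11326.

11326


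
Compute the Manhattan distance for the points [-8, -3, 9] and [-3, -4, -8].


d = sum of absolute differences: |-8--3|=5 + |-3--4|=1 + |9--8|=17 = 23.

23


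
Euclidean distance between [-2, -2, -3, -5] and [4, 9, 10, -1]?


d = sqrt(sum of squared differences). (-2-4)^2=36, (-2-9)^2=121, (-3-10)^2=169, (-5--1)^2=16. Sum = 342.

sqrt(342)


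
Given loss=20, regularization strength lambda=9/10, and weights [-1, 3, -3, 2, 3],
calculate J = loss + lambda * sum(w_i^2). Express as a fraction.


L2 sq norm = sum(w^2) = 32. J = 20 + 9/10 * 32 = 244/5.

244/5


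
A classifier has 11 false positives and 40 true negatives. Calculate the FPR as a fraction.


FPR = FP / (FP + TN) = 11 / 51 = 11/51.

11/51


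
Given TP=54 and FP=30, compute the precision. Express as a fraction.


Precision = TP / (TP + FP) = 54 / 84 = 9/14.

9/14


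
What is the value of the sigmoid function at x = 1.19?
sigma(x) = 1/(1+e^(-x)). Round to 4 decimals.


sigma(1.19) = 1/(1+e^(-1.19)) = 1/(1+0.304221) = 1/1.304221 = 0.7667.

0.7667


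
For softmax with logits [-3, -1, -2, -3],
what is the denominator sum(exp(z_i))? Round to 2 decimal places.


Denom = e^-3=0.0498 + e^-1=0.3679 + e^-2=0.1353 + e^-3=0.0498. Sum = 0.6028, which rounds to 0.60.

0.60


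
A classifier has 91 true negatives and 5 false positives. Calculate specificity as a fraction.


Specificity = TN / (TN + FP) = 91 / 96 = 91/96.

91/96


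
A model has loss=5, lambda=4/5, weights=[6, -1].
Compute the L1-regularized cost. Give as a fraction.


L1 norm = sum(|w|) = 7. J = 5 + 4/5 * 7 = 53/5.

53/5


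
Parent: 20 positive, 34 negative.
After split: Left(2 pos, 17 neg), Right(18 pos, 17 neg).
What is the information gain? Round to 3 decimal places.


H(parent) = 0.9510. H(left) = 0.4855, H(right) = 0.9994. Weighted = (19/54)*0.4855 + (35/54)*0.9994 = 0.8186. IG = 0.9510 - 0.8186 = 0.1324, which rounds to 0.132.

0.132


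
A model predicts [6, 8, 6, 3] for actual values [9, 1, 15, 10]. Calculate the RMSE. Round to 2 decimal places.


MSE = 47.0000. RMSE = sqrt(47.0000) = 6.86.

6.86


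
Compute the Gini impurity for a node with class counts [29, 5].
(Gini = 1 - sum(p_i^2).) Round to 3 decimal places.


Total = 34. Proportions: 29/34, 5/34. sum(p_i^2) = 0.7491. Gini = 1 - 0.7491 = 0.2509, which rounds to 0.251.

0.251


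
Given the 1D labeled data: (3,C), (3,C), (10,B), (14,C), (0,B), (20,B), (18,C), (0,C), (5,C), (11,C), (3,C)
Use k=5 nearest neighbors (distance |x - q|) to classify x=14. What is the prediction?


Distances: |3-14|=11, |3-14|=11, |10-14|=4, |14-14|=0, |0-14|=14, |20-14|=6, |18-14|=4, |0-14|=14, |5-14|=9, |11-14|=3, |3-14|=11. 5 nearest: (14,C), (11,C), (10,B), (18,C), (20,B). Counts: {'C': 3, 'B': 2}. Majority class: C.

C


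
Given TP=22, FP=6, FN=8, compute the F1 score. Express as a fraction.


Precision = 22/28 = 11/14. Recall = 22/30 = 11/15. F1 = 2*P*R/(P+R) = 22/29.

22/29


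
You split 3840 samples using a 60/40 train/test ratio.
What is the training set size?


Test set = 3840 * 40% = 1536. Training set = 3840 - 1536 = 2304.

2304


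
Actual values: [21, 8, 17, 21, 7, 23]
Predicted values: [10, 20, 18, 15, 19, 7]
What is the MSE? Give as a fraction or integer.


MSE = (1/6) * ((21-10)^2=121 + (8-20)^2=144 + (17-18)^2=1 + (21-15)^2=36 + (7-19)^2=144 + (23-7)^2=256). Sum = 702. MSE = 117.

117


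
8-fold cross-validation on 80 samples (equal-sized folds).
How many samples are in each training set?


Each validation fold has 80/8 = 10 samples. Training set = 80 - 10 = 70.

70


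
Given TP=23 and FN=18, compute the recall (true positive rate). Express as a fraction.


Recall = TP / (TP + FN) = 23 / 41 = 23/41.

23/41


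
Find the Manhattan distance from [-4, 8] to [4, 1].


d = sum of absolute differences: |-4-4|=8 + |8-1|=7 = 15.

15


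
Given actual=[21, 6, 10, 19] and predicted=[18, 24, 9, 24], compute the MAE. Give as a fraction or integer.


MAE = (1/4) * (|21-18|=3 + |6-24|=18 + |10-9|=1 + |19-24|=5). Sum = 27. MAE = 27/4.

27/4


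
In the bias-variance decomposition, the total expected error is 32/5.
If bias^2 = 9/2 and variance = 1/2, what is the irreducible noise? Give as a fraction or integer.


Total error = bias^2 + variance + irreducible noise. So irreducible noise = 32/5 - 9/2 - 1/2 = 7/5.

7/5


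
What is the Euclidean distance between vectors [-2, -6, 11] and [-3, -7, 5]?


d = sqrt(sum of squared differences). (-2--3)^2=1, (-6--7)^2=1, (11-5)^2=36. Sum = 38.

sqrt(38)


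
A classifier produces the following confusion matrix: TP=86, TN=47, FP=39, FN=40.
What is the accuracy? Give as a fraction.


Accuracy = (TP + TN) / (TP + TN + FP + FN) = (86 + 47) / 212 = 133/212.

133/212


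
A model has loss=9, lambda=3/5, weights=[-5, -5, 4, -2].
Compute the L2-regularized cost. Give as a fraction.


L2 sq norm = sum(w^2) = 70. J = 9 + 3/5 * 70 = 51.

51


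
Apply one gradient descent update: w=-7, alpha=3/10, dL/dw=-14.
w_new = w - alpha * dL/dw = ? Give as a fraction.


w_new = -7 - 3/10 * -14 = -7 - -21/5 = -14/5.

-14/5


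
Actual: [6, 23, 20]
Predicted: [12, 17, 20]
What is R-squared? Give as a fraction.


Mean(y) = 49/3. SS_res = 72. SS_tot = 494/3. R^2 = 1 - 72/(494/3) = 139/247.

139/247


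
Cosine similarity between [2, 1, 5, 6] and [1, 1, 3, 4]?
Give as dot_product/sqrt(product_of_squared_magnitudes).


dot = 42. |a|^2 = 66, |b|^2 = 27. cos = 42/sqrt(1782).

42/sqrt(1782)


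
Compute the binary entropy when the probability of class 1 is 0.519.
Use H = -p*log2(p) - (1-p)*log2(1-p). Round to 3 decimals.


H = -0.519*log2(0.519) - 0.481*log2(0.481) = 0.999.

0.999


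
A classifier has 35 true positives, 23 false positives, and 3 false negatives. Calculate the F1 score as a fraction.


Precision = 35/58 = 35/58. Recall = 35/38 = 35/38. F1 = 2*P*R/(P+R) = 35/48.

35/48


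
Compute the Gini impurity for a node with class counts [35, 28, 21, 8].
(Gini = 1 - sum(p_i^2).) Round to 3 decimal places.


Total = 92. Proportions: 35/92, 28/92, 21/92, 8/92. sum(p_i^2) = 0.2970. Gini = 1 - 0.2970 = 0.7030, which rounds to 0.703.

0.703


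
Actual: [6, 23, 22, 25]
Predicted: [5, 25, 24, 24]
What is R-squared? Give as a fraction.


Mean(y) = 19. SS_res = 10. SS_tot = 230. R^2 = 1 - 10/(230) = 22/23.

22/23


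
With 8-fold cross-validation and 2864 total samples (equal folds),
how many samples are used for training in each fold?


Each validation fold has 2864/8 = 358 samples. Training set = 2864 - 358 = 2506.

2506


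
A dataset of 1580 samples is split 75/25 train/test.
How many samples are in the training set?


Test set = 1580 * 25% = 395. Training set = 1580 - 395 = 1185.

1185


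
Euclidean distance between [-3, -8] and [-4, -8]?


d = sqrt(sum of squared differences). (-3--4)^2=1, (-8--8)^2=0. Sum = 1.

1


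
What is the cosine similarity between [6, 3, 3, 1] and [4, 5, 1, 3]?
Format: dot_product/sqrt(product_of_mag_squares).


dot = 45. |a|^2 = 55, |b|^2 = 51. cos = 45/sqrt(2805).

45/sqrt(2805)


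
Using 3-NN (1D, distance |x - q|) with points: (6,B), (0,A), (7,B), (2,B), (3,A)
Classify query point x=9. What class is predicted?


Distances: |6-9|=3, |0-9|=9, |7-9|=2, |2-9|=7, |3-9|=6. 3 nearest: (7,B), (6,B), (3,A). Counts: {'B': 2, 'A': 1}. Majority class: B.

B


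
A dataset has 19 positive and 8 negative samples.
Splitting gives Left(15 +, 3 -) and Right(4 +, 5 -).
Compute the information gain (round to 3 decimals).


H(parent) = 0.8767. H(left) = 0.6500, H(right) = 0.9911. Weighted = (18/27)*0.6500 + (9/27)*0.9911 = 0.7637. IG = 0.8767 - 0.7637 = 0.1130, which rounds to 0.113.

0.113


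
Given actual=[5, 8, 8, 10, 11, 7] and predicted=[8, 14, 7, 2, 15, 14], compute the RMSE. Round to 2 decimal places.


MSE = 29.1667. RMSE = sqrt(29.1667) = 5.40.

5.40


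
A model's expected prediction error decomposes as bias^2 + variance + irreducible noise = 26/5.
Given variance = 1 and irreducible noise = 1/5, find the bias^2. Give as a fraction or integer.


Total error = bias^2 + variance + irreducible noise. So bias^2 = 26/5 - 1 - 1/5 = 4.

4


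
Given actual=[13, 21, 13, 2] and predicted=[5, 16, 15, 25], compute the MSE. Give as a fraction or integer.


MSE = (1/4) * ((13-5)^2=64 + (21-16)^2=25 + (13-15)^2=4 + (2-25)^2=529). Sum = 622. MSE = 311/2.

311/2


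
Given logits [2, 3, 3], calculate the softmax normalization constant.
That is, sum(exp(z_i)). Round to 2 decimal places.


Denom = e^2=7.3891 + e^3=20.0855 + e^3=20.0855. Sum = 47.5601, which rounds to 47.56.

47.56


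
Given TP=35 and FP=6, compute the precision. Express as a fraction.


Precision = TP / (TP + FP) = 35 / 41 = 35/41.

35/41


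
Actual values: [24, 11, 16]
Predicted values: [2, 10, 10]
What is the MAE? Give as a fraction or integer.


MAE = (1/3) * (|24-2|=22 + |11-10|=1 + |16-10|=6). Sum = 29. MAE = 29/3.

29/3


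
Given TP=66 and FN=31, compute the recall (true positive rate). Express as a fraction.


Recall = TP / (TP + FN) = 66 / 97 = 66/97.

66/97


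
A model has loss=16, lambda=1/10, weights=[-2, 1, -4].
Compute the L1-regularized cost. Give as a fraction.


L1 norm = sum(|w|) = 7. J = 16 + 1/10 * 7 = 167/10.

167/10


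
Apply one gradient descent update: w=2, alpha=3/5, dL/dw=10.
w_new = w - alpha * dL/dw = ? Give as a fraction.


w_new = 2 - 3/5 * 10 = 2 - 6 = -4.

-4


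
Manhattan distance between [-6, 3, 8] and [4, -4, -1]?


d = sum of absolute differences: |-6-4|=10 + |3--4|=7 + |8--1|=9 = 26.

26


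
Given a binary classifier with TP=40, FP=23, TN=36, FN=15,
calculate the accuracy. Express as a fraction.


Accuracy = (TP + TN) / (TP + TN + FP + FN) = (40 + 36) / 114 = 2/3.

2/3


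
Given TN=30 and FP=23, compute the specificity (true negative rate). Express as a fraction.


Specificity = TN / (TN + FP) = 30 / 53 = 30/53.

30/53


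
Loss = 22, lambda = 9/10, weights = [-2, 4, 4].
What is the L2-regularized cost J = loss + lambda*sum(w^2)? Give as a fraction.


L2 sq norm = sum(w^2) = 36. J = 22 + 9/10 * 36 = 272/5.

272/5


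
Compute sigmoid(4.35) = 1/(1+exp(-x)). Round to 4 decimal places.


sigma(4.35) = 1/(1+e^(-4.35)) = 1/(1+0.012907) = 1/1.012907 = 0.9873.

0.9873


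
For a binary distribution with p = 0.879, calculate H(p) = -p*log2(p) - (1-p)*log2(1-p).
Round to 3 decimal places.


H = -0.879*log2(0.879) - 0.121*log2(0.121) = 0.532.

0.532


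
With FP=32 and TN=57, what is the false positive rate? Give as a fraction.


FPR = FP / (FP + TN) = 32 / 89 = 32/89.

32/89


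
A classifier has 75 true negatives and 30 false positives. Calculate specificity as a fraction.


Specificity = TN / (TN + FP) = 75 / 105 = 5/7.

5/7


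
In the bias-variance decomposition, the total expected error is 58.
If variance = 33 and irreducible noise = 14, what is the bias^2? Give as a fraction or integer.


Total error = bias^2 + variance + irreducible noise. So bias^2 = 58 - 33 - 14 = 11.

11


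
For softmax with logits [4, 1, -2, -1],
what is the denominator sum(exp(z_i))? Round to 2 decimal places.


Denom = e^4=54.5982 + e^1=2.7183 + e^-2=0.1353 + e^-1=0.3679. Sum = 57.8197, which rounds to 57.82.

57.82


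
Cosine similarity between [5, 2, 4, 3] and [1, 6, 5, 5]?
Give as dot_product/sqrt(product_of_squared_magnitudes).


dot = 52. |a|^2 = 54, |b|^2 = 87. cos = 52/sqrt(4698).

52/sqrt(4698)


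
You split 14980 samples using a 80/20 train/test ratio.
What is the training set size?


Test set = 14980 * 20% = 2996. Training set = 14980 - 2996 = 11984.

11984


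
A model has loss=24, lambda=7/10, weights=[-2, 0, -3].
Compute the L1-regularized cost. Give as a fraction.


L1 norm = sum(|w|) = 5. J = 24 + 7/10 * 5 = 55/2.

55/2


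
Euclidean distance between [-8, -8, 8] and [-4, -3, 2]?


d = sqrt(sum of squared differences). (-8--4)^2=16, (-8--3)^2=25, (8-2)^2=36. Sum = 77.

sqrt(77)


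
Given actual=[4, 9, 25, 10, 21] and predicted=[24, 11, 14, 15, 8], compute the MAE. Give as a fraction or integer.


MAE = (1/5) * (|4-24|=20 + |9-11|=2 + |25-14|=11 + |10-15|=5 + |21-8|=13). Sum = 51. MAE = 51/5.

51/5


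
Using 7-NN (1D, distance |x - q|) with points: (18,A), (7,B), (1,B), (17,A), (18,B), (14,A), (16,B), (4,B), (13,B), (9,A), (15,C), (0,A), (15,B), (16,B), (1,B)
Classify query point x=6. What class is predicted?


Distances: |18-6|=12, |7-6|=1, |1-6|=5, |17-6|=11, |18-6|=12, |14-6|=8, |16-6|=10, |4-6|=2, |13-6|=7, |9-6|=3, |15-6|=9, |0-6|=6, |15-6|=9, |16-6|=10, |1-6|=5. 7 nearest: (7,B), (4,B), (9,A), (1,B), (1,B), (0,A), (13,B). Counts: {'B': 5, 'A': 2}. Majority class: B.

B


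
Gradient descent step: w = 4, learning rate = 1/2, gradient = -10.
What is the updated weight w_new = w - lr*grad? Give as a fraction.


w_new = 4 - 1/2 * -10 = 4 - -5 = 9.

9


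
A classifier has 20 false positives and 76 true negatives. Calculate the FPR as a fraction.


FPR = FP / (FP + TN) = 20 / 96 = 5/24.

5/24


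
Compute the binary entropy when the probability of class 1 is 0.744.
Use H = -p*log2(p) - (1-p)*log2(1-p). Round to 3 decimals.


H = -0.744*log2(0.744) - 0.256*log2(0.256) = 0.821.

0.821


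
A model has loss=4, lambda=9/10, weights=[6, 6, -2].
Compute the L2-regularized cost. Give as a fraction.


L2 sq norm = sum(w^2) = 76. J = 4 + 9/10 * 76 = 362/5.

362/5


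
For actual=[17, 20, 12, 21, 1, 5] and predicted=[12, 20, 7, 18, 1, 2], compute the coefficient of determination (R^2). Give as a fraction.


Mean(y) = 38/3. SS_res = 68. SS_tot = 1012/3. R^2 = 1 - 68/(1012/3) = 202/253.

202/253


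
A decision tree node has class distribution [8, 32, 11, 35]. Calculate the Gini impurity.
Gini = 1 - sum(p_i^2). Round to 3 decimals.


Total = 86. Proportions: 8/86, 32/86, 11/86, 35/86. sum(p_i^2) = 0.3291. Gini = 1 - 0.3291 = 0.6709, which rounds to 0.671.

0.671


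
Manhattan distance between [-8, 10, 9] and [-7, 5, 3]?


d = sum of absolute differences: |-8--7|=1 + |10-5|=5 + |9-3|=6 = 12.

12


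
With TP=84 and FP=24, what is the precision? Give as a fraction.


Precision = TP / (TP + FP) = 84 / 108 = 7/9.

7/9


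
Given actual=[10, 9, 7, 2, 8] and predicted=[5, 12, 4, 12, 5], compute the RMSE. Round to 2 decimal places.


MSE = 30.4000. RMSE = sqrt(30.4000) = 5.51.

5.51


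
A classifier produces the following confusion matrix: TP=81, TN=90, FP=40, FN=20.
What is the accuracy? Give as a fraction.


Accuracy = (TP + TN) / (TP + TN + FP + FN) = (81 + 90) / 231 = 57/77.

57/77


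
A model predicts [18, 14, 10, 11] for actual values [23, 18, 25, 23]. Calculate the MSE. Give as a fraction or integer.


MSE = (1/4) * ((23-18)^2=25 + (18-14)^2=16 + (25-10)^2=225 + (23-11)^2=144). Sum = 410. MSE = 205/2.

205/2


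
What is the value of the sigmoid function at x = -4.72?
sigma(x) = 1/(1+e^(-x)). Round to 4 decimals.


sigma(-4.72) = 1/(1+e^(4.72)) = 1/(1+112.168253) = 1/113.168253 = 0.0088.

0.0088


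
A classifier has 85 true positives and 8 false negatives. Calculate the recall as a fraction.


Recall = TP / (TP + FN) = 85 / 93 = 85/93.

85/93


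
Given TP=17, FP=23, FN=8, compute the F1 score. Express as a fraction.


Precision = 17/40 = 17/40. Recall = 17/25 = 17/25. F1 = 2*P*R/(P+R) = 34/65.

34/65


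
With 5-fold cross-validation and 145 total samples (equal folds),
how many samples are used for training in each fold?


Each validation fold has 145/5 = 29 samples. Training set = 145 - 29 = 116.

116


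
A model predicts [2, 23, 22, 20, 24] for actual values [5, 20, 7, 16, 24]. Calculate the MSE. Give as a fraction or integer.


MSE = (1/5) * ((5-2)^2=9 + (20-23)^2=9 + (7-22)^2=225 + (16-20)^2=16 + (24-24)^2=0). Sum = 259. MSE = 259/5.

259/5


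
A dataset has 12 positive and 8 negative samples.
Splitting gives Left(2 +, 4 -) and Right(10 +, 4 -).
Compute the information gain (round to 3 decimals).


H(parent) = 0.9710. H(left) = 0.9183, H(right) = 0.8631. Weighted = (6/20)*0.9183 + (14/20)*0.8631 = 0.8797. IG = 0.9710 - 0.8797 = 0.0913, which rounds to 0.091.

0.091


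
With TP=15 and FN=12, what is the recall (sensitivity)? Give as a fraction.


Recall = TP / (TP + FN) = 15 / 27 = 5/9.

5/9


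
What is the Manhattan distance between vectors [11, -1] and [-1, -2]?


d = sum of absolute differences: |11--1|=12 + |-1--2|=1 = 13.

13


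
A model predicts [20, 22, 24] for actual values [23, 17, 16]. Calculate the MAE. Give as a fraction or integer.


MAE = (1/3) * (|23-20|=3 + |17-22|=5 + |16-24|=8). Sum = 16. MAE = 16/3.

16/3


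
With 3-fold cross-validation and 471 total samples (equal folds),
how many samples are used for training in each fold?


Each validation fold has 471/3 = 157 samples. Training set = 471 - 157 = 314.

314


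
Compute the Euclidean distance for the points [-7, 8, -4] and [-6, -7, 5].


d = sqrt(sum of squared differences). (-7--6)^2=1, (8--7)^2=225, (-4-5)^2=81. Sum = 307.

sqrt(307)


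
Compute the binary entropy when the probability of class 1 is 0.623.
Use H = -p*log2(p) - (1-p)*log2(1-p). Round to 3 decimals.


H = -0.623*log2(0.623) - 0.377*log2(0.377) = 0.956.

0.956


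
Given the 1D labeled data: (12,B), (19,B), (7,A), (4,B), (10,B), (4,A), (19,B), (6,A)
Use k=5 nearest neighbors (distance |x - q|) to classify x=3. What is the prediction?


Distances: |12-3|=9, |19-3|=16, |7-3|=4, |4-3|=1, |10-3|=7, |4-3|=1, |19-3|=16, |6-3|=3. 5 nearest: (4,A), (4,B), (6,A), (7,A), (10,B). Counts: {'A': 3, 'B': 2}. Majority class: A.

A


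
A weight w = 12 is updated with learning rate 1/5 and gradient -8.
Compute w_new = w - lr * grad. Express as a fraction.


w_new = 12 - 1/5 * -8 = 12 - -8/5 = 68/5.

68/5


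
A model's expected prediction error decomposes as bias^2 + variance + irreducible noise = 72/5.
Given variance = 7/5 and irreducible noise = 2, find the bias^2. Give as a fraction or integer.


Total error = bias^2 + variance + irreducible noise. So bias^2 = 72/5 - 7/5 - 2 = 11.

11


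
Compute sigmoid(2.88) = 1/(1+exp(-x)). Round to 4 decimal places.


sigma(2.88) = 1/(1+e^(-2.88)) = 1/(1+0.056135) = 1/1.056135 = 0.9468.

0.9468


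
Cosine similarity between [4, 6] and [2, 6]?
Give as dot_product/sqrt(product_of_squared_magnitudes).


dot = 44. |a|^2 = 52, |b|^2 = 40. cos = 44/sqrt(2080).

44/sqrt(2080)


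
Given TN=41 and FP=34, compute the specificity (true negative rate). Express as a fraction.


Specificity = TN / (TN + FP) = 41 / 75 = 41/75.

41/75


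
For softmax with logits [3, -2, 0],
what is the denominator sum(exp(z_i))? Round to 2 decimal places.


Denom = e^3=20.0855 + e^-2=0.1353 + e^0=1.0000. Sum = 21.2208, which rounds to 21.22.

21.22


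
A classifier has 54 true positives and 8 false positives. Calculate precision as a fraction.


Precision = TP / (TP + FP) = 54 / 62 = 27/31.

27/31


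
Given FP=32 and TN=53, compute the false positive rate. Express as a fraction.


FPR = FP / (FP + TN) = 32 / 85 = 32/85.

32/85


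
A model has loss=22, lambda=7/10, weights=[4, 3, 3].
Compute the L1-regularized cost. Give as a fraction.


L1 norm = sum(|w|) = 10. J = 22 + 7/10 * 10 = 29.

29


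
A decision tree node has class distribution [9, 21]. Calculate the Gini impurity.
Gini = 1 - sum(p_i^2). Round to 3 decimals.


Total = 30. Proportions: 9/30, 21/30. sum(p_i^2) = 0.5800. Gini = 1 - 0.5800 = 0.4200, which rounds to 0.420.

0.420


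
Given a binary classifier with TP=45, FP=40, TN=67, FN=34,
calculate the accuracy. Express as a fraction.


Accuracy = (TP + TN) / (TP + TN + FP + FN) = (45 + 67) / 186 = 56/93.

56/93


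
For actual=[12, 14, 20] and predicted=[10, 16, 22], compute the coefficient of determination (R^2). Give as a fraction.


Mean(y) = 46/3. SS_res = 12. SS_tot = 104/3. R^2 = 1 - 12/(104/3) = 17/26.

17/26


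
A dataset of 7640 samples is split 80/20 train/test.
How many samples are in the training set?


Test set = 7640 * 20% = 1528. Training set = 7640 - 1528 = 6112.

6112


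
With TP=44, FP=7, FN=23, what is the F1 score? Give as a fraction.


Precision = 44/51 = 44/51. Recall = 44/67 = 44/67. F1 = 2*P*R/(P+R) = 44/59.

44/59


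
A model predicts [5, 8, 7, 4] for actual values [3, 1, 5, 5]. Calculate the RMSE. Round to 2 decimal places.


MSE = 14.5000. RMSE = sqrt(14.5000) = 3.81.

3.81


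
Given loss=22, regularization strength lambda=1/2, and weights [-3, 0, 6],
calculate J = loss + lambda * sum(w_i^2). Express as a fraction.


L2 sq norm = sum(w^2) = 45. J = 22 + 1/2 * 45 = 89/2.

89/2


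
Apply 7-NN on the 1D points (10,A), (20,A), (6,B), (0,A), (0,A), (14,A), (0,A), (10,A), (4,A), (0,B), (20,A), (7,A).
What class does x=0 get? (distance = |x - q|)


Distances: |10-0|=10, |20-0|=20, |6-0|=6, |0-0|=0, |0-0|=0, |14-0|=14, |0-0|=0, |10-0|=10, |4-0|=4, |0-0|=0, |20-0|=20, |7-0|=7. 7 nearest: (0,A), (0,A), (0,A), (0,B), (4,A), (6,B), (7,A). Counts: {'A': 5, 'B': 2}. Majority class: A.

A


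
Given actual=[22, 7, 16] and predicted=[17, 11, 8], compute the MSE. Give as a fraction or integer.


MSE = (1/3) * ((22-17)^2=25 + (7-11)^2=16 + (16-8)^2=64). Sum = 105. MSE = 35.

35


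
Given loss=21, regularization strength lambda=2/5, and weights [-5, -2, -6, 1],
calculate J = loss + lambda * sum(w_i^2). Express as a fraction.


L2 sq norm = sum(w^2) = 66. J = 21 + 2/5 * 66 = 237/5.

237/5


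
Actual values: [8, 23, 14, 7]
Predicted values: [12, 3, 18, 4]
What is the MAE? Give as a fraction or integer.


MAE = (1/4) * (|8-12|=4 + |23-3|=20 + |14-18|=4 + |7-4|=3). Sum = 31. MAE = 31/4.

31/4


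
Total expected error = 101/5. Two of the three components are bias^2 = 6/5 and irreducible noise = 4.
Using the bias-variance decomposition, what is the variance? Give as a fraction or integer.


Total error = bias^2 + variance + irreducible noise. So variance = 101/5 - 6/5 - 4 = 15.

15


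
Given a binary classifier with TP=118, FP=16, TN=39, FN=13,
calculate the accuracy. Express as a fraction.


Accuracy = (TP + TN) / (TP + TN + FP + FN) = (118 + 39) / 186 = 157/186.

157/186


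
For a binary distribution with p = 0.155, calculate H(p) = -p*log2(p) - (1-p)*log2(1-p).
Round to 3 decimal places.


H = -0.155*log2(0.155) - 0.845*log2(0.845) = 0.622.

0.622


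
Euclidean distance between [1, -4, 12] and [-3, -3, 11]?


d = sqrt(sum of squared differences). (1--3)^2=16, (-4--3)^2=1, (12-11)^2=1. Sum = 18.

sqrt(18)


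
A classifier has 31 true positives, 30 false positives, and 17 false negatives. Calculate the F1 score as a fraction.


Precision = 31/61 = 31/61. Recall = 31/48 = 31/48. F1 = 2*P*R/(P+R) = 62/109.

62/109


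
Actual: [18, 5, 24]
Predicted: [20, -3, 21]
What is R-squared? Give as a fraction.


Mean(y) = 47/3. SS_res = 77. SS_tot = 566/3. R^2 = 1 - 77/(566/3) = 335/566.

335/566


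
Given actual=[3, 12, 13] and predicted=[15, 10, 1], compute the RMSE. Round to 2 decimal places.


MSE = 97.3333. RMSE = sqrt(97.3333) = 9.87.

9.87


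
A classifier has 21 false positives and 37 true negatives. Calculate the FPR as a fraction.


FPR = FP / (FP + TN) = 21 / 58 = 21/58.

21/58


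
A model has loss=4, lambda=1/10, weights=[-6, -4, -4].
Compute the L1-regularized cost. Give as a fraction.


L1 norm = sum(|w|) = 14. J = 4 + 1/10 * 14 = 27/5.

27/5


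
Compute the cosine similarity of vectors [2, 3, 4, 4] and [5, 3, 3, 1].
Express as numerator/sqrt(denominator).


dot = 35. |a|^2 = 45, |b|^2 = 44. cos = 35/sqrt(1980).

35/sqrt(1980)


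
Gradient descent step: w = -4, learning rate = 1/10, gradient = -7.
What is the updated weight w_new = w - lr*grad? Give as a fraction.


w_new = -4 - 1/10 * -7 = -4 - -7/10 = -33/10.

-33/10


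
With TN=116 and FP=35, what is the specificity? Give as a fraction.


Specificity = TN / (TN + FP) = 116 / 151 = 116/151.

116/151


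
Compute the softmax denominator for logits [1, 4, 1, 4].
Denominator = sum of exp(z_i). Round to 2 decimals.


Denom = e^1=2.7183 + e^4=54.5982 + e^1=2.7183 + e^4=54.5982. Sum = 114.6330, which rounds to 114.63.

114.63


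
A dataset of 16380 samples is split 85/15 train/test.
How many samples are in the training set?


Test set = 16380 * 15% = 2457. Training set = 16380 - 2457 = 13923.

13923


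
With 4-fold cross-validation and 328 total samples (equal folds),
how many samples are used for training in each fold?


Each validation fold has 328/4 = 82 samples. Training set = 328 - 82 = 246.

246


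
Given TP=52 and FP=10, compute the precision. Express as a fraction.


Precision = TP / (TP + FP) = 52 / 62 = 26/31.

26/31


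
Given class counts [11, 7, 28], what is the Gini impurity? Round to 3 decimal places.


Total = 46. Proportions: 11/46, 7/46, 28/46. sum(p_i^2) = 0.4509. Gini = 1 - 0.4509 = 0.5491, which rounds to 0.549.

0.549


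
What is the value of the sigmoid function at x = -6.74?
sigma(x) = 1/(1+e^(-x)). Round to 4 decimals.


sigma(-6.74) = 1/(1+e^(6.74)) = 1/(1+845.560736) = 1/846.560736 = 0.0012.

0.0012


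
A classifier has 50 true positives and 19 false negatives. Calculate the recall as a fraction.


Recall = TP / (TP + FN) = 50 / 69 = 50/69.

50/69


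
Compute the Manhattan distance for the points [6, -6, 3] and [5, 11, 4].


d = sum of absolute differences: |6-5|=1 + |-6-11|=17 + |3-4|=1 = 19.

19


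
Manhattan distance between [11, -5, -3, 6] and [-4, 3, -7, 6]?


d = sum of absolute differences: |11--4|=15 + |-5-3|=8 + |-3--7|=4 + |6-6|=0 = 27.

27


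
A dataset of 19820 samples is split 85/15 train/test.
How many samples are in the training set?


Test set = 19820 * 15% = 2973. Training set = 19820 - 2973 = 16847.

16847


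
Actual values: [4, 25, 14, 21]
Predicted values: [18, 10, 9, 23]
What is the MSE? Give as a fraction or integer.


MSE = (1/4) * ((4-18)^2=196 + (25-10)^2=225 + (14-9)^2=25 + (21-23)^2=4). Sum = 450. MSE = 225/2.

225/2


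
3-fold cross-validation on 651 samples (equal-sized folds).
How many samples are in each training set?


Each validation fold has 651/3 = 217 samples. Training set = 651 - 217 = 434.

434


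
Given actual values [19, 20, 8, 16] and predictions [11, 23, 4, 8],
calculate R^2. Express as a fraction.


Mean(y) = 63/4. SS_res = 153. SS_tot = 355/4. R^2 = 1 - 153/(355/4) = -257/355.

-257/355


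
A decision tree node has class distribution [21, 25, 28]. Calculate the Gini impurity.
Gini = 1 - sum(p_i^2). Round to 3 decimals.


Total = 74. Proportions: 21/74, 25/74, 28/74. sum(p_i^2) = 0.3378. Gini = 1 - 0.3378 = 0.6622, which rounds to 0.662.

0.662


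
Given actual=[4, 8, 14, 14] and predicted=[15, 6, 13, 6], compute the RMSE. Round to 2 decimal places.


MSE = 47.5000. RMSE = sqrt(47.5000) = 6.89.

6.89


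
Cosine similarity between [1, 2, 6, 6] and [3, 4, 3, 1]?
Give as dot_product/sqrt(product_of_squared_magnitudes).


dot = 35. |a|^2 = 77, |b|^2 = 35. cos = 35/sqrt(2695).

35/sqrt(2695)


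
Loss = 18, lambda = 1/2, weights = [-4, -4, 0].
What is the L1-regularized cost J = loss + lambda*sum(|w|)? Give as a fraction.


L1 norm = sum(|w|) = 8. J = 18 + 1/2 * 8 = 22.

22


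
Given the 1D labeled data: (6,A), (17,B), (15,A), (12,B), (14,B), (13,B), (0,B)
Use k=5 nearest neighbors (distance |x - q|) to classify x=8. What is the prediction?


Distances: |6-8|=2, |17-8|=9, |15-8|=7, |12-8|=4, |14-8|=6, |13-8|=5, |0-8|=8. 5 nearest: (6,A), (12,B), (13,B), (14,B), (15,A). Counts: {'A': 2, 'B': 3}. Majority class: B.

B


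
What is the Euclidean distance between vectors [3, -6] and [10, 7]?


d = sqrt(sum of squared differences). (3-10)^2=49, (-6-7)^2=169. Sum = 218.

sqrt(218)


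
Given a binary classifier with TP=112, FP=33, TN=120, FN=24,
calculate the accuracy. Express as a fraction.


Accuracy = (TP + TN) / (TP + TN + FP + FN) = (112 + 120) / 289 = 232/289.

232/289


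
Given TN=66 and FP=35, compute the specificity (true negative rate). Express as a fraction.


Specificity = TN / (TN + FP) = 66 / 101 = 66/101.

66/101


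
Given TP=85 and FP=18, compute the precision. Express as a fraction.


Precision = TP / (TP + FP) = 85 / 103 = 85/103.

85/103


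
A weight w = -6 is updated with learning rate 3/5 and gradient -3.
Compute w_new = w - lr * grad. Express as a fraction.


w_new = -6 - 3/5 * -3 = -6 - -9/5 = -21/5.

-21/5


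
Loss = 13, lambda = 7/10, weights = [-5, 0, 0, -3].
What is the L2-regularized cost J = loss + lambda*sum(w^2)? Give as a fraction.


L2 sq norm = sum(w^2) = 34. J = 13 + 7/10 * 34 = 184/5.

184/5


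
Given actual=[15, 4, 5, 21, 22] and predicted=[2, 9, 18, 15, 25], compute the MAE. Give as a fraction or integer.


MAE = (1/5) * (|15-2|=13 + |4-9|=5 + |5-18|=13 + |21-15|=6 + |22-25|=3). Sum = 40. MAE = 8.

8


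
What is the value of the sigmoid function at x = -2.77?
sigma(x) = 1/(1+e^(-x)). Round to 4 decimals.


sigma(-2.77) = 1/(1+e^(2.77)) = 1/(1+15.958634) = 1/16.958634 = 0.0590.

0.0590


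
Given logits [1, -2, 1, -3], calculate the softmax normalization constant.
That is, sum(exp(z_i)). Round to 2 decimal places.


Denom = e^1=2.7183 + e^-2=0.1353 + e^1=2.7183 + e^-3=0.0498. Sum = 5.6217, which rounds to 5.62.

5.62


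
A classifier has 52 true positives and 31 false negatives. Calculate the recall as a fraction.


Recall = TP / (TP + FN) = 52 / 83 = 52/83.

52/83


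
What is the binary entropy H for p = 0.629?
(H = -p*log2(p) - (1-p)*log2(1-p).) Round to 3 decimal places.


H = -0.629*log2(0.629) - 0.371*log2(0.371) = 0.951.

0.951


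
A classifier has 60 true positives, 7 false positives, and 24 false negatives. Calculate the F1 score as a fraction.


Precision = 60/67 = 60/67. Recall = 60/84 = 5/7. F1 = 2*P*R/(P+R) = 120/151.

120/151


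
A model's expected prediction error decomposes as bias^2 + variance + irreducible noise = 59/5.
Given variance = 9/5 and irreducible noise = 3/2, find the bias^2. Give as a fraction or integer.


Total error = bias^2 + variance + irreducible noise. So bias^2 = 59/5 - 9/5 - 3/2 = 17/2.

17/2


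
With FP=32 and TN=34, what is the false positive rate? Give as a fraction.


FPR = FP / (FP + TN) = 32 / 66 = 16/33.

16/33


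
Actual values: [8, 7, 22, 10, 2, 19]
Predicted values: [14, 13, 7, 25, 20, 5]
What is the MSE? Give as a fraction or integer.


MSE = (1/6) * ((8-14)^2=36 + (7-13)^2=36 + (22-7)^2=225 + (10-25)^2=225 + (2-20)^2=324 + (19-5)^2=196). Sum = 1042. MSE = 521/3.

521/3


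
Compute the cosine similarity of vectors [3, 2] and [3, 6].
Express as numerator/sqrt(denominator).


dot = 21. |a|^2 = 13, |b|^2 = 45. cos = 21/sqrt(585).

21/sqrt(585)


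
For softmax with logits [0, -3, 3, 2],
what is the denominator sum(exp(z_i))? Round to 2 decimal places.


Denom = e^0=1.0000 + e^-3=0.0498 + e^3=20.0855 + e^2=7.3891. Sum = 28.5244, which rounds to 28.52.

28.52


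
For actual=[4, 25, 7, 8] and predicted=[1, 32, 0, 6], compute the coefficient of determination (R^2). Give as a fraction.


Mean(y) = 11. SS_res = 111. SS_tot = 270. R^2 = 1 - 111/(270) = 53/90.

53/90


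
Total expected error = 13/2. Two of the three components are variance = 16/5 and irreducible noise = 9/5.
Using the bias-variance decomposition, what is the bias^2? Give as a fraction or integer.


Total error = bias^2 + variance + irreducible noise. So bias^2 = 13/2 - 16/5 - 9/5 = 3/2.

3/2


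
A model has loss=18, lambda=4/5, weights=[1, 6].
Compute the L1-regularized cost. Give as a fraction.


L1 norm = sum(|w|) = 7. J = 18 + 4/5 * 7 = 118/5.

118/5


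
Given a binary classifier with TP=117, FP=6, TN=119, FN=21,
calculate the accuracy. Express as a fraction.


Accuracy = (TP + TN) / (TP + TN + FP + FN) = (117 + 119) / 263 = 236/263.

236/263


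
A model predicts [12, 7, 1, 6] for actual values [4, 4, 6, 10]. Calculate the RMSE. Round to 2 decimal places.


MSE = 28.5000. RMSE = sqrt(28.5000) = 5.34.

5.34


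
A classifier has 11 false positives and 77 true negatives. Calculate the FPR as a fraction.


FPR = FP / (FP + TN) = 11 / 88 = 1/8.

1/8


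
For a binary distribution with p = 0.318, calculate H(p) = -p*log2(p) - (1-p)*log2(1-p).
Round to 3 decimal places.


H = -0.318*log2(0.318) - 0.682*log2(0.682) = 0.902.

0.902


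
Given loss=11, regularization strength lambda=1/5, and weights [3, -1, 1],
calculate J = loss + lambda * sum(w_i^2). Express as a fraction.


L2 sq norm = sum(w^2) = 11. J = 11 + 1/5 * 11 = 66/5.

66/5


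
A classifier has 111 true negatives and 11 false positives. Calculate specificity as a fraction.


Specificity = TN / (TN + FP) = 111 / 122 = 111/122.

111/122


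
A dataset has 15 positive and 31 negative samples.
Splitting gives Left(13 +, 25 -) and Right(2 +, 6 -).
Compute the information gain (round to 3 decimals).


H(parent) = 0.9109. H(left) = 0.9268, H(right) = 0.8113. Weighted = (38/46)*0.9268 + (8/46)*0.8113 = 0.9067. IG = 0.9109 - 0.9067 = 0.0042, which rounds to 0.004.

0.004


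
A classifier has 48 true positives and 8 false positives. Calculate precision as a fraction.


Precision = TP / (TP + FP) = 48 / 56 = 6/7.

6/7


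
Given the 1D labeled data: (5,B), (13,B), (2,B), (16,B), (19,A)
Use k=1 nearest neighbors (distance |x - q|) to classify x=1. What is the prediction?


Distances: |5-1|=4, |13-1|=12, |2-1|=1, |16-1|=15, |19-1|=18. 1 nearest: (2,B). Counts: {'B': 1}. Majority class: B.

B


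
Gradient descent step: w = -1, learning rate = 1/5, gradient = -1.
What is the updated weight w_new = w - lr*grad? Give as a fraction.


w_new = -1 - 1/5 * -1 = -1 - -1/5 = -4/5.

-4/5


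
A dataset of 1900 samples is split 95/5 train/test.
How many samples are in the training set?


Test set = 1900 * 5% = 95. Training set = 1900 - 95 = 1805.

1805


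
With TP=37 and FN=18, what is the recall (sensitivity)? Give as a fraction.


Recall = TP / (TP + FN) = 37 / 55 = 37/55.

37/55


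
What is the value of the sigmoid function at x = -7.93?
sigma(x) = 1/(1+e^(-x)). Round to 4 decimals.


sigma(-7.93) = 1/(1+e^(7.93)) = 1/(1+2779.426805) = 1/2780.426805 = 0.0004.

0.0004


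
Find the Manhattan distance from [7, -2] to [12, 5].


d = sum of absolute differences: |7-12|=5 + |-2-5|=7 = 12.

12


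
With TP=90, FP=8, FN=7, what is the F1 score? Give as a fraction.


Precision = 90/98 = 45/49. Recall = 90/97 = 90/97. F1 = 2*P*R/(P+R) = 12/13.

12/13


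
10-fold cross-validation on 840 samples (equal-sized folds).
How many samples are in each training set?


Each validation fold has 840/10 = 84 samples. Training set = 840 - 84 = 756.

756


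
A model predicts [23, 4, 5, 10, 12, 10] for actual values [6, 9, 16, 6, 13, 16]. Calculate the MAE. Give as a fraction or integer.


MAE = (1/6) * (|6-23|=17 + |9-4|=5 + |16-5|=11 + |6-10|=4 + |13-12|=1 + |16-10|=6). Sum = 44. MAE = 22/3.

22/3


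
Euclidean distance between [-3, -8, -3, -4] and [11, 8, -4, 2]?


d = sqrt(sum of squared differences). (-3-11)^2=196, (-8-8)^2=256, (-3--4)^2=1, (-4-2)^2=36. Sum = 489.

sqrt(489)


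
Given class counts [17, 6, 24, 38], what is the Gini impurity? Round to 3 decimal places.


Total = 85. Proportions: 17/85, 6/85, 24/85, 38/85. sum(p_i^2) = 0.3246. Gini = 1 - 0.3246 = 0.6754, which rounds to 0.675.

0.675


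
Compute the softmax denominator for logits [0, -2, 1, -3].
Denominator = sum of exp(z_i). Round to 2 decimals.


Denom = e^0=1.0000 + e^-2=0.1353 + e^1=2.7183 + e^-3=0.0498. Sum = 3.9034, which rounds to 3.90.

3.90


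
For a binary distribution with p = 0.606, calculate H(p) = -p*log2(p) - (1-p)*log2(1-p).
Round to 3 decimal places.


H = -0.606*log2(0.606) - 0.394*log2(0.394) = 0.967.

0.967


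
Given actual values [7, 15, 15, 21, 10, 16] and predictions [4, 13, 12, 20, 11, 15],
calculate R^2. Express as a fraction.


Mean(y) = 14. SS_res = 25. SS_tot = 120. R^2 = 1 - 25/(120) = 19/24.

19/24


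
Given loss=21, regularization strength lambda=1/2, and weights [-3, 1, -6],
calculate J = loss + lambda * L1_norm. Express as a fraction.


L1 norm = sum(|w|) = 10. J = 21 + 1/2 * 10 = 26.

26


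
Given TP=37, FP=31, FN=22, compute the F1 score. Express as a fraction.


Precision = 37/68 = 37/68. Recall = 37/59 = 37/59. F1 = 2*P*R/(P+R) = 74/127.

74/127


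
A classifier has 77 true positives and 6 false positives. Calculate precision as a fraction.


Precision = TP / (TP + FP) = 77 / 83 = 77/83.

77/83


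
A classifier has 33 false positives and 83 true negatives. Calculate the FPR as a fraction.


FPR = FP / (FP + TN) = 33 / 116 = 33/116.

33/116


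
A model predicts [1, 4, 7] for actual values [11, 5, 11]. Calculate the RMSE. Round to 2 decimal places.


MSE = 39.0000. RMSE = sqrt(39.0000) = 6.24.

6.24


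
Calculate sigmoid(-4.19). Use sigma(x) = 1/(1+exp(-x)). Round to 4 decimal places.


sigma(-4.19) = 1/(1+e^(4.19)) = 1/(1+66.022791) = 1/67.022791 = 0.0149.

0.0149


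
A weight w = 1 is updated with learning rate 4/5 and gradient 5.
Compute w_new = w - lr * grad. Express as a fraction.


w_new = 1 - 4/5 * 5 = 1 - 4 = -3.

-3


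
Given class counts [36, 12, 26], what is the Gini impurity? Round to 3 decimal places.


Total = 74. Proportions: 36/74, 12/74, 26/74. sum(p_i^2) = 0.3864. Gini = 1 - 0.3864 = 0.6136, which rounds to 0.614.

0.614


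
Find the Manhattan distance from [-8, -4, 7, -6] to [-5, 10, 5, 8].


d = sum of absolute differences: |-8--5|=3 + |-4-10|=14 + |7-5|=2 + |-6-8|=14 = 33.

33


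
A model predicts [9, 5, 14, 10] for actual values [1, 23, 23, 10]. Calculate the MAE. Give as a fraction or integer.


MAE = (1/4) * (|1-9|=8 + |23-5|=18 + |23-14|=9 + |10-10|=0). Sum = 35. MAE = 35/4.

35/4


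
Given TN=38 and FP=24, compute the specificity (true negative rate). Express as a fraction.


Specificity = TN / (TN + FP) = 38 / 62 = 19/31.

19/31


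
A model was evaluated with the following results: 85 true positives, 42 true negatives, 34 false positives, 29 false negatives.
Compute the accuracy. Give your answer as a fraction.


Accuracy = (TP + TN) / (TP + TN + FP + FN) = (85 + 42) / 190 = 127/190.

127/190


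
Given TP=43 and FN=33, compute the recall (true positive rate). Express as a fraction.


Recall = TP / (TP + FN) = 43 / 76 = 43/76.

43/76


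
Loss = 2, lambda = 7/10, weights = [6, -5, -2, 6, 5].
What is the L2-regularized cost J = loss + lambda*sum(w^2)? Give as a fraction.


L2 sq norm = sum(w^2) = 126. J = 2 + 7/10 * 126 = 451/5.

451/5


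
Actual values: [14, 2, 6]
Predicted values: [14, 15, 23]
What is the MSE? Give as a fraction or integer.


MSE = (1/3) * ((14-14)^2=0 + (2-15)^2=169 + (6-23)^2=289). Sum = 458. MSE = 458/3.

458/3


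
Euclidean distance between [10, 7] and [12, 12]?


d = sqrt(sum of squared differences). (10-12)^2=4, (7-12)^2=25. Sum = 29.

sqrt(29)


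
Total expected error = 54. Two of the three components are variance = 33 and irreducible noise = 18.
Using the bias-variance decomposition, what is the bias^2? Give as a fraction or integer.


Total error = bias^2 + variance + irreducible noise. So bias^2 = 54 - 33 - 18 = 3.

3
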